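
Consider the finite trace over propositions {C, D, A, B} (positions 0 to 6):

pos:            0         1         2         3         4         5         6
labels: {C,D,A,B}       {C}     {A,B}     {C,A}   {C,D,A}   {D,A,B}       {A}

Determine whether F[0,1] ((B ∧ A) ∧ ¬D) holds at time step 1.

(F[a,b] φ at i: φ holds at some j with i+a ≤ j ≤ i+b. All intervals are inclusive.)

Check ((B ∧ A) ∧ ¬D) at each j in [1,2]:
  j=1: false
  j=2: true
Found at j=2 → formula holds.

Holds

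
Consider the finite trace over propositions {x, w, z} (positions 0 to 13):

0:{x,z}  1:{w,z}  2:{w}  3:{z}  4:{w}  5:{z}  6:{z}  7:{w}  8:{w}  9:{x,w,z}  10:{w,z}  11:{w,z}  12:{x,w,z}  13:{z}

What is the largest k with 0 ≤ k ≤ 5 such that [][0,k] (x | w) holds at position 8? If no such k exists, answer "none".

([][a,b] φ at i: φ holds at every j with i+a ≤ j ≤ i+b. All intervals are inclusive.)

(x | w) must hold from j=8 onward; find where it first fails.
  j=8: holds
  j=9: holds
  j=10: holds
  j=11: holds
  j=12: holds
  j=13: fails
Holds on [8,12], so largest k = 4.

4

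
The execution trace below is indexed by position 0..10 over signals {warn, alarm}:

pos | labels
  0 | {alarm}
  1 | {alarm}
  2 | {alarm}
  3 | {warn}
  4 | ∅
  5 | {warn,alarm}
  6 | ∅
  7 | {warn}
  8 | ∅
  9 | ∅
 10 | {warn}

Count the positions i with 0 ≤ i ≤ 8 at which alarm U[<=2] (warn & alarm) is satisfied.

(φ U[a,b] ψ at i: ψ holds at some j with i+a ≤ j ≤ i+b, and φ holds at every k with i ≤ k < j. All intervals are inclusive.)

1

Evaluate at each i in [0,8]:
  i=0: ✗ (no rhs in [0,2])
  i=1: ✗ (no rhs in [1,3])
  i=2: ✗ (no rhs in [2,4])
  i=3: ✗ (lhs fails at k=3 before rhs at j=5)
  i=4: ✗ (lhs fails at k=4 before rhs at j=5)
  i=5: ✓ (rhs at j=5)
  i=6: ✗ (no rhs in [6,8])
  i=7: ✗ (no rhs in [7,9])
  i=8: ✗ (no rhs in [8,10])
Positions where it holds: {5} → 1.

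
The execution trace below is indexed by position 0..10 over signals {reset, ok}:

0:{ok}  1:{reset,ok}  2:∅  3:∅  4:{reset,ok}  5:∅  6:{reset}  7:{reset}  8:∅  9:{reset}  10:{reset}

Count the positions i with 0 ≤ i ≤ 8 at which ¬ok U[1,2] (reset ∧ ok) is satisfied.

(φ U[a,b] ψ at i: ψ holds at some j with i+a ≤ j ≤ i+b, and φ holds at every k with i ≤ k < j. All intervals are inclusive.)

Evaluate at each i in [0,8]:
  i=0: ✗ (lhs fails at k=0 before rhs at j=1)
  i=1: ✗ (no rhs in [2,3])
  i=2: ✓ (rhs at j=4; lhs holds on [2,3])
  i=3: ✓ (rhs at j=4; lhs holds on [3,3])
  i=4: ✗ (no rhs in [5,6])
  i=5: ✗ (no rhs in [6,7])
  i=6: ✗ (no rhs in [7,8])
  i=7: ✗ (no rhs in [8,9])
  i=8: ✗ (no rhs in [9,10])
Positions where it holds: {2, 3} → 2.

2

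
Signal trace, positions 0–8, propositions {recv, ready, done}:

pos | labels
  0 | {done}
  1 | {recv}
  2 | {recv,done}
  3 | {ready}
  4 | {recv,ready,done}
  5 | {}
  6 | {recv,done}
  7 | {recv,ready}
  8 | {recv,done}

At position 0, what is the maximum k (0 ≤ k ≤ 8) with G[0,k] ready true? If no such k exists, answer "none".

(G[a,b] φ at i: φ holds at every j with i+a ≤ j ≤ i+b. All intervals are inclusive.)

none

ready must hold from j=0 onward; find where it first fails.
  j=0: fails → no k works.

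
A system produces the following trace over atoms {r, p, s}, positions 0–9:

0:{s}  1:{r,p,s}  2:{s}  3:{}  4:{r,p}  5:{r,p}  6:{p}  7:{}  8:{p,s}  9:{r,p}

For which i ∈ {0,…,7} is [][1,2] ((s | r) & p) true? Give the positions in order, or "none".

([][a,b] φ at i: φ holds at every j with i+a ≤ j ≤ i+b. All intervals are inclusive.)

Evaluate at each i in [0,7]:
  i=0: ✗ (fails at j=2)
  i=1: ✗ (fails at j=2)
  i=2: ✗ (fails at j=3)
  i=3: ✓ (all of [4,5])
  i=4: ✗ (fails at j=6)
  i=5: ✗ (fails at j=6)
  i=6: ✗ (fails at j=7)
  i=7: ✓ (all of [8,9])

3, 7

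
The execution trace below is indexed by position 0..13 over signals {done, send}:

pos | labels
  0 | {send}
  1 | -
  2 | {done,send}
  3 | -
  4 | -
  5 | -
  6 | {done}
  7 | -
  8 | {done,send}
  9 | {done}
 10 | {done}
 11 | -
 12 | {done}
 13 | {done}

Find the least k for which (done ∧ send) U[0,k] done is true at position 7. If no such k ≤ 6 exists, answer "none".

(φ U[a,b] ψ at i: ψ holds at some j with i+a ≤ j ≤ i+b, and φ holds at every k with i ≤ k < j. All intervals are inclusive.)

Need earliest j ≥ 7 with done, and (done ∧ send) at every k in [7,j-1].
  j=7: rhs fails.
  j=8: rhs holds but lhs fails at k=7.
  j=9: rhs holds but lhs fails at k=7.
  j=10: rhs holds but lhs fails at k=7.
  j=11: rhs fails.
  j=12: rhs holds but lhs fails at k=7.
  j=13: rhs holds but lhs fails at k=7.
No witness within the range → none.

none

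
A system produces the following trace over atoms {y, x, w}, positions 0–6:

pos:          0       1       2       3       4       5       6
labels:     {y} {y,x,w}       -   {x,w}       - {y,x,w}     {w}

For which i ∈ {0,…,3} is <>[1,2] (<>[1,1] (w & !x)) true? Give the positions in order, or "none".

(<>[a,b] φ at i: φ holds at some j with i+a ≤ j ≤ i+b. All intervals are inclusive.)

Evaluate at each i in [0,3]:
  i=0: ✗ (none in [1,2])
  i=1: ✗ (none in [2,3])
  i=2: ✗ (none in [3,4])
  i=3: ✓ (witness j=5)

3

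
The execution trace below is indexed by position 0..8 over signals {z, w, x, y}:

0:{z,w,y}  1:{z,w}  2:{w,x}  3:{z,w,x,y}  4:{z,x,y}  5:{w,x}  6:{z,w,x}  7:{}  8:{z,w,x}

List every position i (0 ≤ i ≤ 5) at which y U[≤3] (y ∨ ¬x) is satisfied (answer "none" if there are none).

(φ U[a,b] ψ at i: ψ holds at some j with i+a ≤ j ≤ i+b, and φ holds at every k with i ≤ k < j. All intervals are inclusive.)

0, 1, 3, 4

Evaluate at each i in [0,5]:
  i=0: ✓ (rhs at j=0)
  i=1: ✓ (rhs at j=1)
  i=2: ✗ (lhs fails at k=2 before rhs at j=3)
  i=3: ✓ (rhs at j=3)
  i=4: ✓ (rhs at j=4)
  i=5: ✗ (lhs fails at k=5 before rhs at j=7)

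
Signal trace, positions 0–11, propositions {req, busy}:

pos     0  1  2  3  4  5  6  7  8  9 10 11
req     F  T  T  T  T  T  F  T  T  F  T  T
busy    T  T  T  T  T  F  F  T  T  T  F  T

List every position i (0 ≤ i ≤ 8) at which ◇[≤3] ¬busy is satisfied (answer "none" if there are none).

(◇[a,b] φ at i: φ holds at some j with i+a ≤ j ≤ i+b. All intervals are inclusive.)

2, 3, 4, 5, 6, 7, 8

Evaluate at each i in [0,8]:
  i=0: ✗ (none in [0,3])
  i=1: ✗ (none in [1,4])
  i=2: ✓ (witness j=5)
  i=3: ✓ (witness j=5)
  i=4: ✓ (witness j=5)
  i=5: ✓ (witness j=5)
  i=6: ✓ (witness j=6)
  i=7: ✓ (witness j=10)
  i=8: ✓ (witness j=10)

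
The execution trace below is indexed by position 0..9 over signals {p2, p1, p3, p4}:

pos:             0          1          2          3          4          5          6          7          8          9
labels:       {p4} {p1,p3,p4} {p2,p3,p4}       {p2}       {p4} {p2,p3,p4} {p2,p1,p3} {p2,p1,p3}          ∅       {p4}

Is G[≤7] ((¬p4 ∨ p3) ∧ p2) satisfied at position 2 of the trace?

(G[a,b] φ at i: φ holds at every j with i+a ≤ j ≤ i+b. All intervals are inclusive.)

Check ((¬p4 ∨ p3) ∧ p2) at every j in [2,9]:
  j=2: true
  j=3: true
  j=4: false
  j=5: true
  j=6: true
  j=7: true
  j=8: false
  j=9: false
Fails at j=4 → formula fails.

No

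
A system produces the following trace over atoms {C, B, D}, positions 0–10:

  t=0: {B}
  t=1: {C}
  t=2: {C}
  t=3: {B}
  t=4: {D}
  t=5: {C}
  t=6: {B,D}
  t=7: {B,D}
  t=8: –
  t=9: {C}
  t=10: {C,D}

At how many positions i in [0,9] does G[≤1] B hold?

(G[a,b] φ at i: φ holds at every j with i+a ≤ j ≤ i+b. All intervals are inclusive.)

Evaluate at each i in [0,9]:
  i=0: ✗ (fails at j=1)
  i=1: ✗ (fails at j=1)
  i=2: ✗ (fails at j=2)
  i=3: ✗ (fails at j=4)
  i=4: ✗ (fails at j=4)
  i=5: ✗ (fails at j=5)
  i=6: ✓ (all of [6,7])
  i=7: ✗ (fails at j=8)
  i=8: ✗ (fails at j=8)
  i=9: ✗ (fails at j=9)
Positions where it holds: {6} → 1.

1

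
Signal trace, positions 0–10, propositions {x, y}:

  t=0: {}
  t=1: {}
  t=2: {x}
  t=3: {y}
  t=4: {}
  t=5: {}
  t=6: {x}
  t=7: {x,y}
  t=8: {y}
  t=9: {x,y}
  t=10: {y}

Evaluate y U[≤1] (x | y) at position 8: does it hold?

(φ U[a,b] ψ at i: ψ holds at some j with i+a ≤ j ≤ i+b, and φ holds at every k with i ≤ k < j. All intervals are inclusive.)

Holds

Need some j in [8,9] with (x | y), and y at every k in [8,j-1].
  j=8: (x | y) holds; no prefix to check → satisfied.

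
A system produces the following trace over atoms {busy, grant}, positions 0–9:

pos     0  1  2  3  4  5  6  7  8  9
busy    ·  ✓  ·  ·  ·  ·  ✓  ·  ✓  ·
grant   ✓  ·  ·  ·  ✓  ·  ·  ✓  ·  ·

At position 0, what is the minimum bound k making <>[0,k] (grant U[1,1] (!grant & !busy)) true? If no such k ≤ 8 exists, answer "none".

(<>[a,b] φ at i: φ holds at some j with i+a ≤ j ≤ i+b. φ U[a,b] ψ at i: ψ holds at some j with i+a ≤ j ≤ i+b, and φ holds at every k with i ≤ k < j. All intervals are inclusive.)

4

Scan j = 0,1,… for (grant U[1,1] (!grant & !busy)):
  j=0: fails
  j=1: fails
  j=2: fails
  j=3: fails
  j=4: holds
First hit at j=4, so smallest k = 4-0 = 4.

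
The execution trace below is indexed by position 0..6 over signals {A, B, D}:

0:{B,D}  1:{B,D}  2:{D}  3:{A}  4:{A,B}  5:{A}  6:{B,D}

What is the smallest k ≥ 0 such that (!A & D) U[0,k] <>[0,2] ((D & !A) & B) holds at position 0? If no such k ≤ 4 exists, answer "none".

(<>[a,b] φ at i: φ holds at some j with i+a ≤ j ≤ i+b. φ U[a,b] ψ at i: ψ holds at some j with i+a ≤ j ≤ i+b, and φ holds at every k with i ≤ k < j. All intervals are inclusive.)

0

Need earliest j ≥ 0 with <>[0,2] ((D & !A) & B), and (!A & D) at every k in [0,j-1].
  j=0: rhs holds (empty prefix). k = 0.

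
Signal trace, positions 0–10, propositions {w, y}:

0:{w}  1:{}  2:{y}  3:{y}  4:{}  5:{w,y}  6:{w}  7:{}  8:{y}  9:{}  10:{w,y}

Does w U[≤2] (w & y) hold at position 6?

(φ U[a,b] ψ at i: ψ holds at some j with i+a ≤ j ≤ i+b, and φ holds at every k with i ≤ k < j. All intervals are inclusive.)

Need some j in [6,8] with (w & y), and w at every k in [6,j-1].
  j=6: (w & y) false.
  j=7: (w & y) false.
  j=8: (w & y) false.
No j in the window works → until fails.

False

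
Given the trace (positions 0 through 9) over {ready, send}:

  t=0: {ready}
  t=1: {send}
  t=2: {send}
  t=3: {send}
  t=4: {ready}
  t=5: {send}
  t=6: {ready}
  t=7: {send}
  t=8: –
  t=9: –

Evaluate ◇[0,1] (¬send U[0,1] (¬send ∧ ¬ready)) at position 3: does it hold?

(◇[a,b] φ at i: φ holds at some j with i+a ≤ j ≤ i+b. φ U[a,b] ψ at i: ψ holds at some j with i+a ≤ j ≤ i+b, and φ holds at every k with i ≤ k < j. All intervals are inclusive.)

Check (¬send U[0,1] (¬send ∧ ¬ready)) at each j in [3,4]:
  j=3: fails
  j=4: fails
No position in the window satisfies it → formula fails.

Does not hold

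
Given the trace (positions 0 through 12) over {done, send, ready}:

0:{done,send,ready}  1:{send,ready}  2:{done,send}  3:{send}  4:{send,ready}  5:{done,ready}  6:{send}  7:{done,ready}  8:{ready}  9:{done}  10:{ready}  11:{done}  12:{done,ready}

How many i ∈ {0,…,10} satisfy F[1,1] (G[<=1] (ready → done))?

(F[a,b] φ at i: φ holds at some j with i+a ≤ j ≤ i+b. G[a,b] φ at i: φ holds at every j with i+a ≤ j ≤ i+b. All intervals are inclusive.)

Evaluate at each i in [0,10]:
  i=0: ✗ (none in [1,1])
  i=1: ✓ (witness j=2)
  i=2: ✗ (none in [3,3])
  i=3: ✗ (none in [4,4])
  i=4: ✓ (witness j=5)
  i=5: ✓ (witness j=6)
  i=6: ✗ (none in [7,7])
  i=7: ✗ (none in [8,8])
  i=8: ✗ (none in [9,9])
  i=9: ✗ (none in [10,10])
  i=10: ✓ (witness j=11)
Positions where it holds: {1, 4, 5, 10} → 4.

4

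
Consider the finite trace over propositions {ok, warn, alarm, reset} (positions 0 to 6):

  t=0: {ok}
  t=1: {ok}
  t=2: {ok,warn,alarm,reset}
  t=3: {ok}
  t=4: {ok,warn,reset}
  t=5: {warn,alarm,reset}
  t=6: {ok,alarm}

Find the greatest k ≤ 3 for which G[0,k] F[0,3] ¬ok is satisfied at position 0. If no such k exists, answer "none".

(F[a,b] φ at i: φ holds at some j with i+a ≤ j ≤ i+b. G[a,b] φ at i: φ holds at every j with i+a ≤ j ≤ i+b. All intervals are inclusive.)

F[0,3] ¬ok must hold from j=0 onward; find where it first fails.
  j=0: fails → no k works.

none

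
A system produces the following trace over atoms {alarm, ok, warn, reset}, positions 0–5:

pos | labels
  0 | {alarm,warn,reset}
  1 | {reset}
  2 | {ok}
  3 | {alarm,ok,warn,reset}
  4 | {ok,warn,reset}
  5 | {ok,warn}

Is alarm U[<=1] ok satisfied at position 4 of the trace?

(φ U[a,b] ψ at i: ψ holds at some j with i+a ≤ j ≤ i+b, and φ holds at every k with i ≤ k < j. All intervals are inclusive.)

Yes

Need some j in [4,5] with ok, and alarm at every k in [4,j-1].
  j=4: ok holds; no prefix to check → satisfied.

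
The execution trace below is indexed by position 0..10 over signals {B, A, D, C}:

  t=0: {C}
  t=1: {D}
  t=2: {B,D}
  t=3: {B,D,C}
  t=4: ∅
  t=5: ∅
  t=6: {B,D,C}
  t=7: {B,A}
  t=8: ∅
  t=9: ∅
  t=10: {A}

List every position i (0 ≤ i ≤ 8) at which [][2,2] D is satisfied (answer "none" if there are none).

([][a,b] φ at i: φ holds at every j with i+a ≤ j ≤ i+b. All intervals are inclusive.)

0, 1, 4

Evaluate at each i in [0,8]:
  i=0: ✓ (all of [2,2])
  i=1: ✓ (all of [3,3])
  i=2: ✗ (fails at j=4)
  i=3: ✗ (fails at j=5)
  i=4: ✓ (all of [6,6])
  i=5: ✗ (fails at j=7)
  i=6: ✗ (fails at j=8)
  i=7: ✗ (fails at j=9)
  i=8: ✗ (fails at j=10)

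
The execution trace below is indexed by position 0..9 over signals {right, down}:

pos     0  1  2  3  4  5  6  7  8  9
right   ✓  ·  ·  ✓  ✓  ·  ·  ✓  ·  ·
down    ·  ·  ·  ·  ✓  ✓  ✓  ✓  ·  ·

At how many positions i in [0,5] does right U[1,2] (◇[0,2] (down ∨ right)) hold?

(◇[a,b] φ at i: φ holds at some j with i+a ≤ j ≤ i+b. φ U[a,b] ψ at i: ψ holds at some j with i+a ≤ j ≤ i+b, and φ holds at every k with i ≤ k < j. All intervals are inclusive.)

3

Evaluate at each i in [0,5]:
  i=0: ✓ (rhs at j=1; lhs holds on [0,0])
  i=1: ✗ (lhs fails at k=1 before rhs at j=2)
  i=2: ✗ (lhs fails at k=2 before rhs at j=3)
  i=3: ✓ (rhs at j=4; lhs holds on [3,3])
  i=4: ✓ (rhs at j=5; lhs holds on [4,4])
  i=5: ✗ (lhs fails at k=5 before rhs at j=6)
Positions where it holds: {0, 3, 4} → 3.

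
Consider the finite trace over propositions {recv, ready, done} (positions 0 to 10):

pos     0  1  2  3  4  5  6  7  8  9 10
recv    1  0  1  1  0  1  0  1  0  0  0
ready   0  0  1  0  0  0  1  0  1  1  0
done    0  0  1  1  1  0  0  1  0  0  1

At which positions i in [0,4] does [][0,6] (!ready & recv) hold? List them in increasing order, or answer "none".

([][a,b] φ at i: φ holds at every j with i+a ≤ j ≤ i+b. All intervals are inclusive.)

Evaluate at each i in [0,4]:
  i=0: ✗ (fails at j=1)
  i=1: ✗ (fails at j=1)
  i=2: ✗ (fails at j=2)
  i=3: ✗ (fails at j=4)
  i=4: ✗ (fails at j=4)

none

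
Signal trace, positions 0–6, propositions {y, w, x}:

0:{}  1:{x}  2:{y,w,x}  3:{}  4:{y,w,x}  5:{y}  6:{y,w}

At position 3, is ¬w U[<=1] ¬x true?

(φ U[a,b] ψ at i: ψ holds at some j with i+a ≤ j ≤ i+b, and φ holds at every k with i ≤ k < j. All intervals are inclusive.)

Need some j in [3,4] with ¬x, and ¬w at every k in [3,j-1].
  j=3: ¬x holds; no prefix to check → satisfied.

True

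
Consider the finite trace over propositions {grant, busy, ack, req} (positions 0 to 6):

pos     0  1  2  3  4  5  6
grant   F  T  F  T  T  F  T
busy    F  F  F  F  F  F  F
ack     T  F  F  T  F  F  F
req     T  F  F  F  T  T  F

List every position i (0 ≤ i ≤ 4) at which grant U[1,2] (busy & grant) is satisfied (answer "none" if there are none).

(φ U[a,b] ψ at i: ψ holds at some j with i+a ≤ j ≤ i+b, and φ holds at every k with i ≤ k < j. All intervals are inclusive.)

none

Evaluate at each i in [0,4]:
  i=0: ✗ (no rhs in [1,2])
  i=1: ✗ (no rhs in [2,3])
  i=2: ✗ (no rhs in [3,4])
  i=3: ✗ (no rhs in [4,5])
  i=4: ✗ (no rhs in [5,6])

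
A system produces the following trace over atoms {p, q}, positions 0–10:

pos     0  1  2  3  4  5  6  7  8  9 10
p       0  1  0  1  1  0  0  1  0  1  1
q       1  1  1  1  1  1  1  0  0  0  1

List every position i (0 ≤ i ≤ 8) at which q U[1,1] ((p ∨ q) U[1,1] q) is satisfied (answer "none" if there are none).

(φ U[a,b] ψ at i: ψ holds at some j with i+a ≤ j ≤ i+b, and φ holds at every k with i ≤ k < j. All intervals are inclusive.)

Evaluate at each i in [0,8]:
  i=0: ✓ (rhs at j=1; lhs holds on [0,0])
  i=1: ✓ (rhs at j=2; lhs holds on [1,1])
  i=2: ✓ (rhs at j=3; lhs holds on [2,2])
  i=3: ✓ (rhs at j=4; lhs holds on [3,3])
  i=4: ✓ (rhs at j=5; lhs holds on [4,4])
  i=5: ✗ (no rhs in [6,6])
  i=6: ✗ (no rhs in [7,7])
  i=7: ✗ (no rhs in [8,8])
  i=8: ✗ (lhs fails at k=8 before rhs at j=9)

0, 1, 2, 3, 4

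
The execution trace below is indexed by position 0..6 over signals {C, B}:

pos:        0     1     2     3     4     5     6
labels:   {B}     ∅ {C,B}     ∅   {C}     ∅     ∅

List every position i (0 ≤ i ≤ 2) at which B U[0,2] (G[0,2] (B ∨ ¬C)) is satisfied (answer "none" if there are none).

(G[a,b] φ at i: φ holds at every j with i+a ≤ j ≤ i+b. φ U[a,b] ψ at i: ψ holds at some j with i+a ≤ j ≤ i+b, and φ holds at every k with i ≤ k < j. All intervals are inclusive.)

Evaluate at each i in [0,2]:
  i=0: ✓ (rhs at j=0)
  i=1: ✓ (rhs at j=1)
  i=2: ✗ (no rhs in [2,4])

0, 1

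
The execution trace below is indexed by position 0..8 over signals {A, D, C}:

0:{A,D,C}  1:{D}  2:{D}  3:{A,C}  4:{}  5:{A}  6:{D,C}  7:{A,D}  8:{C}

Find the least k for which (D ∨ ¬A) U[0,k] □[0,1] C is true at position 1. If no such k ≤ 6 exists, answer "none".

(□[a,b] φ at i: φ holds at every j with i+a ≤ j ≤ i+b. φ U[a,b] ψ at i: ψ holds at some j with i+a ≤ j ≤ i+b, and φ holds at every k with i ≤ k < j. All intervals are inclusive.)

Need earliest j ≥ 1 with □[0,1] C, and (D ∨ ¬A) at every k in [1,j-1].
  j=1: rhs fails.
  j=2: rhs fails.
  j=3: rhs fails.
  j=4: rhs fails.
  j=5: rhs fails.
  j=6: rhs fails.
  j=7: rhs fails.
No witness within the range → none.

none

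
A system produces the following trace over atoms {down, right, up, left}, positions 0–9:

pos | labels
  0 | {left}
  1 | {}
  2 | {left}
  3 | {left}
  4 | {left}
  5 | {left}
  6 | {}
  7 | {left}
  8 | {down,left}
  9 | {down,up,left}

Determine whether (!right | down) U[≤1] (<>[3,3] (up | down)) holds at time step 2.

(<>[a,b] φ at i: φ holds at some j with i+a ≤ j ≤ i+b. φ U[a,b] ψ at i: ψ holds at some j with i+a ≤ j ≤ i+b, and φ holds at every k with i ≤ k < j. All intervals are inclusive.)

No

Need some j in [2,3] with <>[3,3] (up | down), and (!right | down) at every k in [2,j-1].
  j=2: <>[3,3] (up | down) — fails (none in [5,5]).
  j=3: <>[3,3] (up | down) — fails (none in [6,6]).
No j in the window works → until fails.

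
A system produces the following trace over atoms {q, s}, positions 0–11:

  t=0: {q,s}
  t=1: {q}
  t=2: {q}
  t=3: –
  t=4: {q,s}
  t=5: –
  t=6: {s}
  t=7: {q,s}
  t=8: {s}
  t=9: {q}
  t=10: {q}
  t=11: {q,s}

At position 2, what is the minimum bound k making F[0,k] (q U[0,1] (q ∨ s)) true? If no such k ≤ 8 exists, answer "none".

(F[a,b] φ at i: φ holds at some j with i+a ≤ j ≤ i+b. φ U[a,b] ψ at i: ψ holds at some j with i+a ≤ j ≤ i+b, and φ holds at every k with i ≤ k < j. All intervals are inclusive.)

0

Scan j = 2,3,… for (q U[0,1] (q ∨ s)):
  j=2: holds
First hit at j=2, so smallest k = 2-2 = 0.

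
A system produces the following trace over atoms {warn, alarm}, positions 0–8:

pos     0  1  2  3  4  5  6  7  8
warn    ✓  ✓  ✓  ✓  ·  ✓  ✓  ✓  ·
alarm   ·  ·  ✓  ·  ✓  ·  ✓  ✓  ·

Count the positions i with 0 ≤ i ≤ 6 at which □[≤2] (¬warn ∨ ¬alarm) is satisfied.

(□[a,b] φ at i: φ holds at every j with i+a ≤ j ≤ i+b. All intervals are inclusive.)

Evaluate at each i in [0,6]:
  i=0: ✗ (fails at j=2)
  i=1: ✗ (fails at j=2)
  i=2: ✗ (fails at j=2)
  i=3: ✓ (all of [3,5])
  i=4: ✗ (fails at j=6)
  i=5: ✗ (fails at j=6)
  i=6: ✗ (fails at j=6)
Positions where it holds: {3} → 1.

1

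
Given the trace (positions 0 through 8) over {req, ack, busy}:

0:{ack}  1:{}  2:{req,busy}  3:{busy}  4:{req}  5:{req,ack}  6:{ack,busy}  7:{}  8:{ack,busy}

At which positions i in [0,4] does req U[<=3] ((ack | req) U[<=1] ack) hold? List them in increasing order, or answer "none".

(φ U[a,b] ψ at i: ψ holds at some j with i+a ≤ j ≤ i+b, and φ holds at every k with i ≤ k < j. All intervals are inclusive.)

Evaluate at each i in [0,4]:
  i=0: ✓ (rhs at j=0)
  i=1: ✗ (lhs fails at k=1 before rhs at j=4)
  i=2: ✗ (lhs fails at k=3 before rhs at j=4)
  i=3: ✗ (lhs fails at k=3 before rhs at j=4)
  i=4: ✓ (rhs at j=4)

0, 4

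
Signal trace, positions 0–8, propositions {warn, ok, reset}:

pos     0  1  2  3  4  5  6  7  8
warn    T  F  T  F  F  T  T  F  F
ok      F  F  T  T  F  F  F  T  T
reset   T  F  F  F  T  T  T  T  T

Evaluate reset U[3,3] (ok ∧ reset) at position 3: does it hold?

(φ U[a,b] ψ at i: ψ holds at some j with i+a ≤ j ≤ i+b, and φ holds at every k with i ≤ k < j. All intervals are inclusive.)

Does not hold

Need some j in [6,6] with (ok ∧ reset), and reset at every k in [3,j-1].
  j=6: (ok ∧ reset) false.
No j in the window works → until fails.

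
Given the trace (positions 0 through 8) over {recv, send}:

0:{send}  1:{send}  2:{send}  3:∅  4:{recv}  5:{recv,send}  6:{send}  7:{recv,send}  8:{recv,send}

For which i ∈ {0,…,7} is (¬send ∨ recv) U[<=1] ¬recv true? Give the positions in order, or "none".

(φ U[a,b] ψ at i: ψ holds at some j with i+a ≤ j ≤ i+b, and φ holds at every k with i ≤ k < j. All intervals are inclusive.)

0, 1, 2, 3, 5, 6

Evaluate at each i in [0,7]:
  i=0: ✓ (rhs at j=0)
  i=1: ✓ (rhs at j=1)
  i=2: ✓ (rhs at j=2)
  i=3: ✓ (rhs at j=3)
  i=4: ✗ (no rhs in [4,5])
  i=5: ✓ (rhs at j=6; lhs holds on [5,5])
  i=6: ✓ (rhs at j=6)
  i=7: ✗ (no rhs in [7,8])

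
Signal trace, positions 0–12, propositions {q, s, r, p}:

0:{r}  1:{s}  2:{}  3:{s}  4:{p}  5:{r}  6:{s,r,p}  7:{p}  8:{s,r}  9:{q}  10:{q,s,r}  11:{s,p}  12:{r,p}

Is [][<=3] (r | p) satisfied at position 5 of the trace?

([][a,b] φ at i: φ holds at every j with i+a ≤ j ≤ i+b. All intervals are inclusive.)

Check (r | p) at every j in [5,8]:
  j=5: true
  j=6: true
  j=7: true
  j=8: true
All positions satisfy it → formula holds.

True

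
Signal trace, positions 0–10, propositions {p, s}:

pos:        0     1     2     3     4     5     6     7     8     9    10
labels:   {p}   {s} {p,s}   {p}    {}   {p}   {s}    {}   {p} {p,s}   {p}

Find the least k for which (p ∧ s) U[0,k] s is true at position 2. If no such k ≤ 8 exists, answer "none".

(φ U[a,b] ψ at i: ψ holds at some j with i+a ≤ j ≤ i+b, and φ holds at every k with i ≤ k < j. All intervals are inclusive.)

0

Need earliest j ≥ 2 with s, and (p ∧ s) at every k in [2,j-1].
  j=2: rhs holds (empty prefix). k = 0.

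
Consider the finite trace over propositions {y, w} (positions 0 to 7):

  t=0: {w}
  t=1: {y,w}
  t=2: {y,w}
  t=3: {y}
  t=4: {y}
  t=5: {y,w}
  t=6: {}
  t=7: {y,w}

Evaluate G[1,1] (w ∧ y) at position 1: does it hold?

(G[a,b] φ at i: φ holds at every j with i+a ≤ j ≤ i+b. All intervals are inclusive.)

Holds

Check (w ∧ y) at every j in [2,2]:
  j=2: true
All positions satisfy it → formula holds.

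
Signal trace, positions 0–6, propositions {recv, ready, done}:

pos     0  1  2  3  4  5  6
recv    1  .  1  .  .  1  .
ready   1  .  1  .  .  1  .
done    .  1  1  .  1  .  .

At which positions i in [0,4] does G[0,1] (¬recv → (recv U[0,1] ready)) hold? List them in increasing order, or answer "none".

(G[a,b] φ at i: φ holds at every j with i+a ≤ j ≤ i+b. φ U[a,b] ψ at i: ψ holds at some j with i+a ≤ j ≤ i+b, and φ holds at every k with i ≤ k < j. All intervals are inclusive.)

none

Evaluate at each i in [0,4]:
  i=0: ✗ (fails at j=1)
  i=1: ✗ (fails at j=1)
  i=2: ✗ (fails at j=3)
  i=3: ✗ (fails at j=3)
  i=4: ✗ (fails at j=4)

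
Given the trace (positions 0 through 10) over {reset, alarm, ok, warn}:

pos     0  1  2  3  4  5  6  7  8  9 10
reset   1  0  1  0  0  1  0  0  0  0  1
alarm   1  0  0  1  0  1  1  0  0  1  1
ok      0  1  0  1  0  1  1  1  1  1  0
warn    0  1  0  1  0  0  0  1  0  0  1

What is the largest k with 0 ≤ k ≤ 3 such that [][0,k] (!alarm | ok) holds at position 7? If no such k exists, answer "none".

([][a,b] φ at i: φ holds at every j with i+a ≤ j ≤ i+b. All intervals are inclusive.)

2

(!alarm | ok) must hold from j=7 onward; find where it first fails.
  j=7: holds
  j=8: holds
  j=9: holds
  j=10: fails
Holds on [7,9], so largest k = 2.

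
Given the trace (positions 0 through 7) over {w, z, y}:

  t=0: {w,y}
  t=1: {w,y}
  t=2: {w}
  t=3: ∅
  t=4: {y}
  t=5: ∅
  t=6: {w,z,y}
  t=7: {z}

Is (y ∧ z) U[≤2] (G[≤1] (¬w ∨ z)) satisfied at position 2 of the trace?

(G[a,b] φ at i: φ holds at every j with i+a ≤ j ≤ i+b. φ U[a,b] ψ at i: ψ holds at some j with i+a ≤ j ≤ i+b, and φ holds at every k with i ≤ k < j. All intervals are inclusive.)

Need some j in [2,4] with G[≤1] (¬w ∨ z), and (y ∧ z) at every k in [2,j-1].
  j=2: G[≤1] (¬w ∨ z) — fails at 2.
  j=3: G[≤1] (¬w ∨ z) holds, but (y ∧ z) fails at k=2 → not this j.
  j=4: G[≤1] (¬w ∨ z) holds, but (y ∧ z) fails at k=2 → not this j.
No j in the window works → until fails.

Does not hold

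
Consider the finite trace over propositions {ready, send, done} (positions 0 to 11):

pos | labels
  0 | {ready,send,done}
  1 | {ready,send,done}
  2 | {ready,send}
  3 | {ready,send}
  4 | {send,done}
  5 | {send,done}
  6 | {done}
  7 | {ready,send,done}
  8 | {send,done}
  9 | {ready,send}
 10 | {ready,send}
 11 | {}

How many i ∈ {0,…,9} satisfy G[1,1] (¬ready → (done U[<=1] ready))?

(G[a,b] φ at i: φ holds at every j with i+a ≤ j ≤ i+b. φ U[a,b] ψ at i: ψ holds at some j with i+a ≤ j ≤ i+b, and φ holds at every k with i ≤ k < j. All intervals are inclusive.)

Evaluate at each i in [0,9]:
  i=0: ✓ (all of [1,1])
  i=1: ✓ (all of [2,2])
  i=2: ✓ (all of [3,3])
  i=3: ✗ (fails at j=4)
  i=4: ✗ (fails at j=5)
  i=5: ✓ (all of [6,6])
  i=6: ✓ (all of [7,7])
  i=7: ✓ (all of [8,8])
  i=8: ✓ (all of [9,9])
  i=9: ✓ (all of [10,10])
Positions where it holds: {0, 1, 2, 5, 6, 7, 8, 9} → 8.

8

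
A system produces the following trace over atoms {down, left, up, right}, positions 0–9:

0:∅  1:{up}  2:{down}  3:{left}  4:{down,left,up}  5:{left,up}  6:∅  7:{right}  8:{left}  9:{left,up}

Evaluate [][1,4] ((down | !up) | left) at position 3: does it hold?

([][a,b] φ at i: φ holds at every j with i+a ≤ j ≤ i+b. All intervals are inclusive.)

True

Check ((down | !up) | left) at every j in [4,7]:
  j=4: true
  j=5: true
  j=6: true
  j=7: true
All positions satisfy it → formula holds.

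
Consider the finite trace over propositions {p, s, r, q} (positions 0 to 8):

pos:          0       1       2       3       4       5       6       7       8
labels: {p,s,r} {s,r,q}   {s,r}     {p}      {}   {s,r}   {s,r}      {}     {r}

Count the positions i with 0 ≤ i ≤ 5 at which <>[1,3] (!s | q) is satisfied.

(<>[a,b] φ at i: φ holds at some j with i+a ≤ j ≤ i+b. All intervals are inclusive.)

6

Evaluate at each i in [0,5]:
  i=0: ✓ (witness j=1)
  i=1: ✓ (witness j=3)
  i=2: ✓ (witness j=3)
  i=3: ✓ (witness j=4)
  i=4: ✓ (witness j=7)
  i=5: ✓ (witness j=7)
Positions where it holds: {0, 1, 2, 3, 4, 5} → 6.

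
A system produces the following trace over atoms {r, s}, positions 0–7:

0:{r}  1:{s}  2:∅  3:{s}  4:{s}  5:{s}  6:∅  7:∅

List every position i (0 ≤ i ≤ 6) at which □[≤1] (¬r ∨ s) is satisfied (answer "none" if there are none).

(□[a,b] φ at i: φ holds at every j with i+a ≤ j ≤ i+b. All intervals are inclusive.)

1, 2, 3, 4, 5, 6

Evaluate at each i in [0,6]:
  i=0: ✗ (fails at j=0)
  i=1: ✓ (all of [1,2])
  i=2: ✓ (all of [2,3])
  i=3: ✓ (all of [3,4])
  i=4: ✓ (all of [4,5])
  i=5: ✓ (all of [5,6])
  i=6: ✓ (all of [6,7])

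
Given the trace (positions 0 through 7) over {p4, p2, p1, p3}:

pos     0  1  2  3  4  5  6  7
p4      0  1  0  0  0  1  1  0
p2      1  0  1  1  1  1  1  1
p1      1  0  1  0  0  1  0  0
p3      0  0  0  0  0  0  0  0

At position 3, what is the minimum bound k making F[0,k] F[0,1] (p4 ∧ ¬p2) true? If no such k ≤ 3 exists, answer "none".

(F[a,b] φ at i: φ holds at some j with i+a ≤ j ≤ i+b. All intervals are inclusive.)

Scan j = 3,4,… for F[0,1] (p4 ∧ ¬p2):
  j=3: fails
  j=4: fails
  j=5: fails
  j=6: fails
No j in [3,6] satisfies it → none.

none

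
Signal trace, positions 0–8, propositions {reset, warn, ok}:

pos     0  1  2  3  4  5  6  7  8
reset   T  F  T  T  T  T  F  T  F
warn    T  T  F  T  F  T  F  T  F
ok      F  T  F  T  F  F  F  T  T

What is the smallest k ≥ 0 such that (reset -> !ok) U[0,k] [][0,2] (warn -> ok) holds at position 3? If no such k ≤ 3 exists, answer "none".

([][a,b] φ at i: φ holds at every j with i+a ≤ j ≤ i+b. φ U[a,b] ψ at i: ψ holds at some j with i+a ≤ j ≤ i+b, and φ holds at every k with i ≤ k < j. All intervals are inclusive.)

Need earliest j ≥ 3 with [][0,2] (warn -> ok), and (reset -> !ok) at every k in [3,j-1].
  j=3: rhs fails.
  j=4: rhs fails.
  j=5: rhs fails.
  j=6: rhs holds but lhs fails at k=3.
No witness within the range → none.

none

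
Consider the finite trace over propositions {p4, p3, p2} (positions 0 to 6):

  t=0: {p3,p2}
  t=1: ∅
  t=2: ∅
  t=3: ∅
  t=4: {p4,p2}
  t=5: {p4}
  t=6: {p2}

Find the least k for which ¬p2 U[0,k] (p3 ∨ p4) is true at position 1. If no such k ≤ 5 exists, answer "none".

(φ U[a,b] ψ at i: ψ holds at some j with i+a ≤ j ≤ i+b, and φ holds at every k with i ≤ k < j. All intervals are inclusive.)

3

Need earliest j ≥ 1 with (p3 ∨ p4), and ¬p2 at every k in [1,j-1].
  j=1: rhs fails.
  j=2: rhs fails.
  j=3: rhs fails.
  j=4: rhs holds; lhs holds on [1,3]. k = 3.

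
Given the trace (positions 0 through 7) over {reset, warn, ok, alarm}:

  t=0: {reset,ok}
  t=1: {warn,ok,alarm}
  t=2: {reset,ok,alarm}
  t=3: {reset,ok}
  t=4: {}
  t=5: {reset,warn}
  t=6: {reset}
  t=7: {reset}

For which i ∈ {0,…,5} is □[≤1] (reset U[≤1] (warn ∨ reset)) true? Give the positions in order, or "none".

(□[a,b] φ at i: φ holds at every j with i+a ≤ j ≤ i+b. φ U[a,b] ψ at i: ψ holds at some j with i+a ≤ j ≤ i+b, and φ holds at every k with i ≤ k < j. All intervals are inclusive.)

0, 1, 2, 5

Evaluate at each i in [0,5]:
  i=0: ✓ (all of [0,1])
  i=1: ✓ (all of [1,2])
  i=2: ✓ (all of [2,3])
  i=3: ✗ (fails at j=4)
  i=4: ✗ (fails at j=4)
  i=5: ✓ (all of [5,6])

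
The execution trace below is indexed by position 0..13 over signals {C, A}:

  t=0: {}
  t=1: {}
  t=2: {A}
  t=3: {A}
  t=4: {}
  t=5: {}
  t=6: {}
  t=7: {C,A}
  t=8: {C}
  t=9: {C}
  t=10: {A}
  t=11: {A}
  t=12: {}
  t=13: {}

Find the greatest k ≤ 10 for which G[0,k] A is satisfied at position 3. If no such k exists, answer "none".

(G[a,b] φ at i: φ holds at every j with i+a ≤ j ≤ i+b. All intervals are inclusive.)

A must hold from j=3 onward; find where it first fails.
  j=3: holds
  j=4: fails
Holds on [3,3], so largest k = 0.

0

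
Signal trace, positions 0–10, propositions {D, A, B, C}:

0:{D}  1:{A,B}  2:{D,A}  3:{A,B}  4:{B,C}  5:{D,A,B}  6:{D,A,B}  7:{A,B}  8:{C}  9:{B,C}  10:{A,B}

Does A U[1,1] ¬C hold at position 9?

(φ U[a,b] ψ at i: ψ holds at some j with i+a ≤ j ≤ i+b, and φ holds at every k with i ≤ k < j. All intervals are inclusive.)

Does not hold

Need some j in [10,10] with ¬C, and A at every k in [9,j-1].
  j=10: ¬C holds, but A fails at k=9 → not this j.
No j in the window works → until fails.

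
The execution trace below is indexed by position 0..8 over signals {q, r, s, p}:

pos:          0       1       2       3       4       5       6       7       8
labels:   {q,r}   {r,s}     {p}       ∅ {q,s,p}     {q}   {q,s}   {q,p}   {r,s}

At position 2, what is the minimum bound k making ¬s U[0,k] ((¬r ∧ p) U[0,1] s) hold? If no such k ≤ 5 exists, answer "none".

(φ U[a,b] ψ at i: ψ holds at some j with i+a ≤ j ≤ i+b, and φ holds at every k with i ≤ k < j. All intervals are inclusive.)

2

Need earliest j ≥ 2 with ((¬r ∧ p) U[0,1] s), and ¬s at every k in [2,j-1].
  j=2: rhs fails.
  j=3: rhs fails.
  j=4: rhs holds; lhs holds on [2,3]. k = 2.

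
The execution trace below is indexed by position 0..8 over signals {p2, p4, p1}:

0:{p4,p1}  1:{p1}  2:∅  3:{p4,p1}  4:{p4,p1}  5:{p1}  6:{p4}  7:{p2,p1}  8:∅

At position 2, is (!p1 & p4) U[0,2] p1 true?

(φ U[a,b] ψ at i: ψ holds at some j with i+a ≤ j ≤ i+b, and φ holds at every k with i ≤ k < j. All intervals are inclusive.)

Need some j in [2,4] with p1, and (!p1 & p4) at every k in [2,j-1].
  j=2: p1 false.
  j=3: p1 holds, but (!p1 & p4) fails at k=2 → not this j.
  j=4: p1 holds, but (!p1 & p4) fails at k=2 → not this j.
No j in the window works → until fails.

No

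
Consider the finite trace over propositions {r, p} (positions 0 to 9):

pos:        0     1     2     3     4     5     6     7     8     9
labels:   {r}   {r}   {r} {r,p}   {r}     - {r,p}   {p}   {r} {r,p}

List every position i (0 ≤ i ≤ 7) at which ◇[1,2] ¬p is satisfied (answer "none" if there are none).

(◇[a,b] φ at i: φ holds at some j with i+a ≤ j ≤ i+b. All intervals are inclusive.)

0, 1, 2, 3, 4, 6, 7

Evaluate at each i in [0,7]:
  i=0: ✓ (witness j=1)
  i=1: ✓ (witness j=2)
  i=2: ✓ (witness j=4)
  i=3: ✓ (witness j=4)
  i=4: ✓ (witness j=5)
  i=5: ✗ (none in [6,7])
  i=6: ✓ (witness j=8)
  i=7: ✓ (witness j=8)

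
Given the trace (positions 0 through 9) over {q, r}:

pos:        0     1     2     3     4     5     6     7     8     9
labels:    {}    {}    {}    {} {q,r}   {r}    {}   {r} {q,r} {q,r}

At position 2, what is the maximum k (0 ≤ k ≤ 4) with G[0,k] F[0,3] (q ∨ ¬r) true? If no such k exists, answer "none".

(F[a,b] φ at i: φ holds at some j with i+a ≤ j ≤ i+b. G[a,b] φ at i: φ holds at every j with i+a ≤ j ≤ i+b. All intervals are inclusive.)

4

F[0,3] (q ∨ ¬r) must hold from j=2 onward; find where it first fails.
  j=2: holds
  j=3: holds
  j=4: holds
  j=5: holds
  j=6: holds
Holds through j=6; largest k = 4.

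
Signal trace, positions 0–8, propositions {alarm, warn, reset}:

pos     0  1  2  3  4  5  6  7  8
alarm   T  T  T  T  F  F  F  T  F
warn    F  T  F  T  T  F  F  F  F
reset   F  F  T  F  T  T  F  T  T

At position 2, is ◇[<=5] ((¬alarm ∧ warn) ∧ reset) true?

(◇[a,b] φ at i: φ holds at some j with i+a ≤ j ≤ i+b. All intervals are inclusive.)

Check ((¬alarm ∧ warn) ∧ reset) at each j in [2,7]:
  j=2: false
  j=3: false
  j=4: true
  j=5: false
  j=6: false
  j=7: false
Found at j=4 → formula holds.

Holds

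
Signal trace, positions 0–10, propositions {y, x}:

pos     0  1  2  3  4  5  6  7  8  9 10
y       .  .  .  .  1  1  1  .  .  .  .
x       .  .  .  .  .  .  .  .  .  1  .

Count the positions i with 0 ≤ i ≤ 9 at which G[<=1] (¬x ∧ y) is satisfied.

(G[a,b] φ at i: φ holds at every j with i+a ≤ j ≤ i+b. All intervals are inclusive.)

2

Evaluate at each i in [0,9]:
  i=0: ✗ (fails at j=0)
  i=1: ✗ (fails at j=1)
  i=2: ✗ (fails at j=2)
  i=3: ✗ (fails at j=3)
  i=4: ✓ (all of [4,5])
  i=5: ✓ (all of [5,6])
  i=6: ✗ (fails at j=7)
  i=7: ✗ (fails at j=7)
  i=8: ✗ (fails at j=8)
  i=9: ✗ (fails at j=9)
Positions where it holds: {4, 5} → 2.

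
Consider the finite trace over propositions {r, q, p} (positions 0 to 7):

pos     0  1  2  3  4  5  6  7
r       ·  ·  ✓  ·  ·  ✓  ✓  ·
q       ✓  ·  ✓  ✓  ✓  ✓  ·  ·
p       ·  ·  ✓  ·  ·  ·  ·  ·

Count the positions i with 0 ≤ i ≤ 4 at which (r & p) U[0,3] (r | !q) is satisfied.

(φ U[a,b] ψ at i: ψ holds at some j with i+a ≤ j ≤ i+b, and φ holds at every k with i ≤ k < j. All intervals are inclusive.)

Evaluate at each i in [0,4]:
  i=0: ✗ (lhs fails at k=0 before rhs at j=1)
  i=1: ✓ (rhs at j=1)
  i=2: ✓ (rhs at j=2)
  i=3: ✗ (lhs fails at k=3 before rhs at j=5)
  i=4: ✗ (lhs fails at k=4 before rhs at j=5)
Positions where it holds: {1, 2} → 2.

2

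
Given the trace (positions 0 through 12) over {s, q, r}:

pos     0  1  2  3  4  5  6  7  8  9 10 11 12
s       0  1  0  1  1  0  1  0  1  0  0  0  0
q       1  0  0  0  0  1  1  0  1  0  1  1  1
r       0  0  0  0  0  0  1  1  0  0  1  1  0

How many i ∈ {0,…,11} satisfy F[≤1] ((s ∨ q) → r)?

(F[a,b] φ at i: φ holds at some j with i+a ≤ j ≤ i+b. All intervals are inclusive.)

9

Evaluate at each i in [0,11]:
  i=0: ✗ (none in [0,1])
  i=1: ✓ (witness j=2)
  i=2: ✓ (witness j=2)
  i=3: ✗ (none in [3,4])
  i=4: ✗ (none in [4,5])
  i=5: ✓ (witness j=6)
  i=6: ✓ (witness j=6)
  i=7: ✓ (witness j=7)
  i=8: ✓ (witness j=9)
  i=9: ✓ (witness j=9)
  i=10: ✓ (witness j=10)
  i=11: ✓ (witness j=11)
Positions where it holds: {1, 2, 5, 6, 7, 8, 9, 10, 11} → 9.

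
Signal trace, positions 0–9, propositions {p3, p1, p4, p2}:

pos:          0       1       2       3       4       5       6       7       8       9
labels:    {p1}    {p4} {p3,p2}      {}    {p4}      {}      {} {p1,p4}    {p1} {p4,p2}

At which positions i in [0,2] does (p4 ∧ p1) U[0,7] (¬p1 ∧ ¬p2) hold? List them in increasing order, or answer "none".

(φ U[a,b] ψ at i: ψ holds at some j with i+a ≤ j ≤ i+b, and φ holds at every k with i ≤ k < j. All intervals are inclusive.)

1

Evaluate at each i in [0,2]:
  i=0: ✗ (lhs fails at k=0 before rhs at j=1)
  i=1: ✓ (rhs at j=1)
  i=2: ✗ (lhs fails at k=2 before rhs at j=3)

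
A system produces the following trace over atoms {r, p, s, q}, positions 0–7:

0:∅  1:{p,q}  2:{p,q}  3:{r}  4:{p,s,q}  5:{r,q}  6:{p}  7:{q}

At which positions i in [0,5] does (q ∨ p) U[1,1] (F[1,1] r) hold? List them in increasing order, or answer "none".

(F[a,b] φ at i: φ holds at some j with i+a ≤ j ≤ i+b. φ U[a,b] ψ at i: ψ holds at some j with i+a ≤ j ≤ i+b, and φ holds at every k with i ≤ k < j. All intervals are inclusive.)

Evaluate at each i in [0,5]:
  i=0: ✗ (no rhs in [1,1])
  i=1: ✓ (rhs at j=2; lhs holds on [1,1])
  i=2: ✗ (no rhs in [3,3])
  i=3: ✗ (lhs fails at k=3 before rhs at j=4)
  i=4: ✗ (no rhs in [5,5])
  i=5: ✗ (no rhs in [6,6])

1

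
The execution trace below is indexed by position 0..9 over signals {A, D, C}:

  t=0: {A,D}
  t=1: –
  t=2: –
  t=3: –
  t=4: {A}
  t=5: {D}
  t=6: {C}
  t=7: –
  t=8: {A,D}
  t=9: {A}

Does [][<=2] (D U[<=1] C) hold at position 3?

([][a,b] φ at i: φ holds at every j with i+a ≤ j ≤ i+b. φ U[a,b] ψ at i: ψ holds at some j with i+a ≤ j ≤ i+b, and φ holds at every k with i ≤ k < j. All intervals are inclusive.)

Check (D U[<=1] C) at every j in [3,5]:
  j=3: fails
  j=4: fails
  j=5: holds
Fails at j=3 → formula fails.

False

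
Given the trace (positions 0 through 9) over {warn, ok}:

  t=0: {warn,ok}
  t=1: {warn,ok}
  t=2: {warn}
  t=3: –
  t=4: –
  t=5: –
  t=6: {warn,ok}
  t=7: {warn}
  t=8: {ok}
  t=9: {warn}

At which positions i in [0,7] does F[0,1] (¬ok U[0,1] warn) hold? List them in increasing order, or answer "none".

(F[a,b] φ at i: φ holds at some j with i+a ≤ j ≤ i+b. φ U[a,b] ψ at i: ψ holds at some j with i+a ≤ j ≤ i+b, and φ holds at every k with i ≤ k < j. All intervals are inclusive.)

Evaluate at each i in [0,7]:
  i=0: ✓ (witness j=0)
  i=1: ✓ (witness j=1)
  i=2: ✓ (witness j=2)
  i=3: ✗ (none in [3,4])
  i=4: ✓ (witness j=5)
  i=5: ✓ (witness j=5)
  i=6: ✓ (witness j=6)
  i=7: ✓ (witness j=7)

0, 1, 2, 4, 5, 6, 7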